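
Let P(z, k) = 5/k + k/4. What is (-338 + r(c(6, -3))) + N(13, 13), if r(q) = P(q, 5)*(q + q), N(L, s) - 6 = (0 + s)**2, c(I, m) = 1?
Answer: -317/2 ≈ -158.50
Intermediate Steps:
P(z, k) = 5/k + k/4 (P(z, k) = 5/k + k*(1/4) = 5/k + k/4)
N(L, s) = 6 + s**2 (N(L, s) = 6 + (0 + s)**2 = 6 + s**2)
r(q) = 9*q/2 (r(q) = (5/5 + (1/4)*5)*(q + q) = (5*(1/5) + 5/4)*(2*q) = (1 + 5/4)*(2*q) = 9*(2*q)/4 = 9*q/2)
(-338 + r(c(6, -3))) + N(13, 13) = (-338 + (9/2)*1) + (6 + 13**2) = (-338 + 9/2) + (6 + 169) = -667/2 + 175 = -317/2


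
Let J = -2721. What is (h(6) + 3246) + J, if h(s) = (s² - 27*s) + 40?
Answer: 439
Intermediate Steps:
h(s) = 40 + s² - 27*s
(h(6) + 3246) + J = ((40 + 6² - 27*6) + 3246) - 2721 = ((40 + 36 - 162) + 3246) - 2721 = (-86 + 3246) - 2721 = 3160 - 2721 = 439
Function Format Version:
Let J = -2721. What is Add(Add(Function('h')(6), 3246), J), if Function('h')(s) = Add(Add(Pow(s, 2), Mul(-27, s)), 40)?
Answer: 439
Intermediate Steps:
Function('h')(s) = Add(40, Pow(s, 2), Mul(-27, s))
Add(Add(Function('h')(6), 3246), J) = Add(Add(Add(40, Pow(6, 2), Mul(-27, 6)), 3246), -2721) = Add(Add(Add(40, 36, -162), 3246), -2721) = Add(Add(-86, 3246), -2721) = Add(3160, -2721) = 439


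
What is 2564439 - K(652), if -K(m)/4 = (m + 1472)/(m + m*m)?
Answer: 272956324845/106439 ≈ 2.5644e+6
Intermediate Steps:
K(m) = -4*(1472 + m)/(m + m**2) (K(m) = -4*(m + 1472)/(m + m*m) = -4*(1472 + m)/(m + m**2))
2564439 - K(652) = 2564439 - 4*(-1472 - 1*652)/(652*(1 + 652)) = 2564439 - 4*(-1472 - 652)/(652*653) = 2564439 - 4*(-2124)/(652*653) = 2564439 - 1*(-2124/106439) = 2564439 + 2124/106439 = 272956324845/106439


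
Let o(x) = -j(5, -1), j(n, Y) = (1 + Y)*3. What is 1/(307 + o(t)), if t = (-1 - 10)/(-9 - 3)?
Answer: 1/307 ≈ 0.0032573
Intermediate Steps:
j(n, Y) = 3 + 3*Y
t = 11/12 (t = -11/(-12) = -11*(-1/12) = 11/12 ≈ 0.91667)
o(x) = 0 (o(x) = -(3 + 3*(-1)) = -(3 - 3) = -1*0 = 0)
1/(307 + o(t)) = 1/(307 + 0) = 1/307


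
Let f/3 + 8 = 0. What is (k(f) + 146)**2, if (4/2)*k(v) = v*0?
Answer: 21316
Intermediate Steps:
f = -24 (f = -24 + 3*0 = -24 + 0 = -24)
k(v) = 0 (k(v) = (v*0)/2 = (1/2)*0 = 0)
(k(f) + 146)**2 = (0 + 146)**2 = 146**2 = 21316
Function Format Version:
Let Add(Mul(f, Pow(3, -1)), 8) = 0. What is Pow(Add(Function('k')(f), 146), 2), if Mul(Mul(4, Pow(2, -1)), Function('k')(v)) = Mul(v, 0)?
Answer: 21316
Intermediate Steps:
f = -24 (f = Add(-24, Mul(3, 0)) = Add(-24, 0) = -24)
Function('k')(v) = 0 (Function('k')(v) = Mul(Rational(1, 2), Mul(v, 0)) = Mul(Rational(1, 2), 0) = 0)
Pow(Add(Function('k')(f), 146), 2) = Pow(Add(0, 146), 2) = Pow(146, 2) = 21316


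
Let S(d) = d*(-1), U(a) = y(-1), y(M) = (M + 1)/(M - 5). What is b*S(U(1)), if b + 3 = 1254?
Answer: 0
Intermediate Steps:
y(M) = (1 + M)/(-5 + M)
b = 1251 (b = -3 + 1254 = 1251)
U(a) = 0 (U(a) = (1 - 1)/(-5 - 1) = 0/(-6) = -1/6*0 = 0)
S(d) = -d
b*S(U(1)) = 1251*(-1*0) = 1251*0 = 0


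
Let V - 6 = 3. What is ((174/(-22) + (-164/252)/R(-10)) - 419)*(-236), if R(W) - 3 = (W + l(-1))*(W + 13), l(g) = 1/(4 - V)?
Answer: 4817322742/47817 ≈ 1.0075e+5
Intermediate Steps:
V = 9 (V = 6 + 3 = 9)
l(g) = -⅕ (l(g) = 1/(4 - 1*9) = 1/(4 - 9) = 1/(-5) = -⅕)
R(W) = 3 + (13 + W)*(-⅕ + W) (R(W) = 3 + (W - ⅕)*(W + 13) = 3 + (-⅕ + W)*(13 + W) = 3 + (13 + W)*(-⅕ + W))
((174/(-22) + (-164/252)/R(-10)) - 419)*(-236) = ((174/(-22) + (-164/252)/(⅖ + (-10)² + (64/5)*(-10))) - 419)*(-236) = ((174*(-1/22) + (-164*1/252)/(⅖ + 100 - 128)) - 419)*(-236) = ((-87/11 - 41/(63*(-138/5))) - 419)*(-236) = ((-87/11 - 41/63*(-5/138)) - 419)*(-236) = ((-87/11 + 205/8694) - 419)*(-236) = (-754123/95634 - 419)*(-236) = -40824769/95634*(-236) = 4817322742/47817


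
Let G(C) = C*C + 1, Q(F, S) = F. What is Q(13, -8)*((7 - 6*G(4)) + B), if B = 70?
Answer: -325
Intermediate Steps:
G(C) = 1 + C² (G(C) = C² + 1 = 1 + C²)
Q(13, -8)*((7 - 6*G(4)) + B) = 13*((7 - 6*(1 + 4²)) + 70) = 13*((7 - 6*(1 + 16)) + 70) = 13*((7 - 6*17) + 70) = 13*((7 - 102) + 70) = 13*(-95 + 70) = 13*(-25) = -325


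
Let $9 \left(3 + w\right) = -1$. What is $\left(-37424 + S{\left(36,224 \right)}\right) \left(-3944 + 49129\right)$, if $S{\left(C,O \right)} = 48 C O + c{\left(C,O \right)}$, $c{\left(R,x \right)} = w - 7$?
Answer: $\frac{142185492085}{9} \approx 1.5798 \cdot 10^{10}$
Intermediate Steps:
$w = - \frac{28}{9}$ ($w = -3 + \frac{1}{9} \left(-1\right) = -3 - \frac{1}{9} = - \frac{28}{9} \approx -3.1111$)
$c{\left(R,x \right)} = - \frac{91}{9}$ ($c{\left(R,x \right)} = - \frac{28}{9} - 7 = - \frac{91}{9}$)
$S{\left(C,O \right)} = - \frac{91}{9} + 48 C O$ ($S{\left(C,O \right)} = 48 C O - \frac{91}{9} = - \frac{91}{9} + 48 C O$)
$\left(-37424 + S{\left(36,224 \right)}\right) \left(-3944 + 49129\right) = \left(-37424 - \left(\frac{91}{9} - 387072\right)\right) \left(-3944 + 49129\right) = \left(-37424 + \left(- \frac{91}{9} + 387072\right)\right) 45185 = \left(-37424 + \frac{3483557}{9}\right) 45185 = \frac{3146741}{9} \cdot 45185 = \frac{142185492085}{9}$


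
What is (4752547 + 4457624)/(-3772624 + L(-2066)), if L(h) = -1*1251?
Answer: -9210171/3773875 ≈ -2.4405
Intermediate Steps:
L(h) = -1251
(4752547 + 4457624)/(-3772624 + L(-2066)) = (4752547 + 4457624)/(-3772624 - 1251) = 9210171/(-3773875) = 9210171*(-1/3773875) = -9210171/3773875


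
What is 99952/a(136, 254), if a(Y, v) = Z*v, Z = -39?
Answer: -49976/4953 ≈ -10.090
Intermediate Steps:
a(Y, v) = -39*v
99952/a(136, 254) = 99952/((-39*254)) = 99952/(-9906) = 99952*(-1/9906) = -49976/4953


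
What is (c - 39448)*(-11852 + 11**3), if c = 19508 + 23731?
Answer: -39885111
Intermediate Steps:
c = 43239
(c - 39448)*(-11852 + 11**3) = (43239 - 39448)*(-11852 + 11**3) = 3791*(-11852 + 1331) = 3791*(-10521) = -39885111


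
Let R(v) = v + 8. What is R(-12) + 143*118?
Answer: 16870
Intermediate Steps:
R(v) = 8 + v
R(-12) + 143*118 = (8 - 12) + 143*118 = -4 + 16874 = 16870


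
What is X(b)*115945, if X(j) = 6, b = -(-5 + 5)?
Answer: 695670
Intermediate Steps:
b = 0 (b = -1*0 = 0)
X(b)*115945 = 6*115945 = 695670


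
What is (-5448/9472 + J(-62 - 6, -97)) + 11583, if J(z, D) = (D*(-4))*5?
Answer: 16010551/1184 ≈ 13522.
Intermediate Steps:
J(z, D) = -20*D (J(z, D) = -4*D*5 = -20*D)
(-5448/9472 + J(-62 - 6, -97)) + 11583 = (-5448/9472 - 20*(-97)) + 11583 = (-5448*1/9472 + 1940) + 11583 = (-681/1184 + 1940) + 11583 = 2296279/1184 + 11583 = 16010551/1184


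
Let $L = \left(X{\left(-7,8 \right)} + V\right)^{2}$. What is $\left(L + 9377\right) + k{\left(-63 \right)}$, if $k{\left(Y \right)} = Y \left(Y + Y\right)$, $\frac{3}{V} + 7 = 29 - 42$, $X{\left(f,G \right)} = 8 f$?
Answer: $\frac{8187129}{400} \approx 20468.0$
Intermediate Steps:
$V = - \frac{3}{20}$ ($V = \frac{3}{-7 + \left(29 - 42\right)} = \frac{3}{-7 - 13} = \frac{3}{-20} = 3 \left(- \frac{1}{20}\right) = - \frac{3}{20} \approx -0.15$)
$k{\left(Y \right)} = 2 Y^{2}$ ($k{\left(Y \right)} = Y 2 Y = 2 Y^{2}$)
$L = \frac{1261129}{400}$ ($L = \left(8 \left(-7\right) - \frac{3}{20}\right)^{2} = \left(-56 - \frac{3}{20}\right)^{2} = \left(- \frac{1123}{20}\right)^{2} = \frac{1261129}{400} \approx 3152.8$)
$\left(L + 9377\right) + k{\left(-63 \right)} = \left(\frac{1261129}{400} + 9377\right) + 2 \left(-63\right)^{2} = \frac{5011929}{400} + 2 \cdot 3969 = \frac{5011929}{400} + 7938 = \frac{8187129}{400}$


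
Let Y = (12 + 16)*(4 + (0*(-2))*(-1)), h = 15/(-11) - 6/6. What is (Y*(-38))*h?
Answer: 110656/11 ≈ 10060.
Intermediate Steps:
h = -26/11 (h = 15*(-1/11) - 6*⅙ = -15/11 - 1 = -26/11 ≈ -2.3636)
Y = 112 (Y = 28*(4 + 0*(-1)) = 28*(4 + 0) = 28*4 = 112)
(Y*(-38))*h = (112*(-38))*(-26/11) = -4256*(-26/11) = 110656/11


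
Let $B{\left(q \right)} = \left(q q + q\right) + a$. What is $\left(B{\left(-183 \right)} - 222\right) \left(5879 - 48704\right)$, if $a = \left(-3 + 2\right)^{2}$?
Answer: $-1416865125$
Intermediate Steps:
$a = 1$ ($a = \left(-1\right)^{2} = 1$)
$B{\left(q \right)} = 1 + q + q^{2}$ ($B{\left(q \right)} = \left(q q + q\right) + 1 = \left(q^{2} + q\right) + 1 = \left(q + q^{2}\right) + 1 = 1 + q + q^{2}$)
$\left(B{\left(-183 \right)} - 222\right) \left(5879 - 48704\right) = \left(\left(1 - 183 + \left(-183\right)^{2}\right) - 222\right) \left(5879 - 48704\right) = \left(\left(1 - 183 + 33489\right) - 222\right) \left(-42825\right) = \left(33307 - 222\right) \left(-42825\right) = 33085 \left(-42825\right) = -1416865125$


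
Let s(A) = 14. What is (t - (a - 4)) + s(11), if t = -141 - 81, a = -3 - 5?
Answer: -196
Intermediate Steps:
a = -8
t = -222
(t - (a - 4)) + s(11) = (-222 - (-8 - 4)) + 14 = (-222 - 1*(-12)) + 14 = (-222 + 12) + 14 = -210 + 14 = -196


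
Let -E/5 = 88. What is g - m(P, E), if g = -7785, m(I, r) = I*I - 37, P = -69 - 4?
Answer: -13077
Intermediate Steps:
P = -73
E = -440 (E = -5*88 = -440)
m(I, r) = -37 + I² (m(I, r) = I² - 37 = -37 + I²)
g - m(P, E) = -7785 - (-37 + (-73)²) = -7785 - (-37 + 5329) = -7785 - 1*5292 = -7785 - 5292 = -13077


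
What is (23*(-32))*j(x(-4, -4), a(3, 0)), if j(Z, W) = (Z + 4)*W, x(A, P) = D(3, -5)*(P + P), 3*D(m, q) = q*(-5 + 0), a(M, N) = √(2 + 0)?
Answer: 138368*√2/3 ≈ 65227.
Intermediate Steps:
a(M, N) = √2
D(m, q) = -5*q/3 (D(m, q) = (q*(-5 + 0))/3 = (q*(-5))/3 = (-5*q)/3 = -5*q/3)
x(A, P) = 50*P/3 (x(A, P) = (-5/3*(-5))*(P + P) = 25*(2*P)/3 = 50*P/3)
j(Z, W) = W*(4 + Z) (j(Z, W) = (4 + Z)*W = W*(4 + Z))
(23*(-32))*j(x(-4, -4), a(3, 0)) = (23*(-32))*(√2*(4 + (50/3)*(-4))) = -736*√2*(4 - 200/3) = -736*√2*(-188)/3 = -(-138368)*√2/3 = 138368*√2/3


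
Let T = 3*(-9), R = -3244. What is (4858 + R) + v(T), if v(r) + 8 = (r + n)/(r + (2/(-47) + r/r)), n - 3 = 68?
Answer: 490919/306 ≈ 1604.3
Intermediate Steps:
T = -27
n = 71 (n = 3 + 68 = 71)
v(r) = -8 + (71 + r)/(45/47 + r) (v(r) = -8 + (r + 71)/(r + (2/(-47) + r/r)) = -8 + (71 + r)/(r + (2*(-1/47) + 1)) = -8 + (71 + r)/(r + (-2/47 + 1)) = -8 + (71 + r)/(r + 45/47) = -8 + (71 + r)/(45/47 + r))
(4858 + R) + v(T) = (4858 - 3244) + (2977 - 329*(-27))/(45 + 47*(-27)) = 1614 + (2977 + 8883)/(45 - 1269) = 1614 + 11860/(-1224) = 1614 - 1/1224*11860 = 1614 - 2965/306 = 490919/306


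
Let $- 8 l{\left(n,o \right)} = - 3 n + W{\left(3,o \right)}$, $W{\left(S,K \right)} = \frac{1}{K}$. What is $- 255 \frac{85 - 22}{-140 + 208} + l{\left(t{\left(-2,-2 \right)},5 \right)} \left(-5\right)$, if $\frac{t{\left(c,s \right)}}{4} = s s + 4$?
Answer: $- \frac{2369}{8} \approx -296.13$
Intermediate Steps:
$t{\left(c,s \right)} = 16 + 4 s^{2}$ ($t{\left(c,s \right)} = 4 \left(s s + 4\right) = 4 \left(s^{2} + 4\right) = 4 \left(4 + s^{2}\right) = 16 + 4 s^{2}$)
$l{\left(n,o \right)} = - \frac{1}{8 o} + \frac{3 n}{8}$ ($l{\left(n,o \right)} = - \frac{- 3 n + \frac{1}{o}}{8} = - \frac{\frac{1}{o} - 3 n}{8} = - \frac{1}{8 o} + \frac{3 n}{8}$)
$- 255 \frac{85 - 22}{-140 + 208} + l{\left(t{\left(-2,-2 \right)},5 \right)} \left(-5\right) = - 255 \frac{85 - 22}{-140 + 208} + \frac{-1 + 3 \left(16 + 4 \left(-2\right)^{2}\right) 5}{8 \cdot 5} \left(-5\right) = - 255 \cdot \frac{63}{68} + \frac{1}{8} \cdot \frac{1}{5} \left(-1 + 3 \left(16 + 4 \cdot 4\right) 5\right) \left(-5\right) = - 255 \cdot 63 \cdot \frac{1}{68} + \frac{1}{8} \cdot \frac{1}{5} \left(-1 + 3 \left(16 + 16\right) 5\right) \left(-5\right) = \left(-255\right) \frac{63}{68} + \frac{1}{8} \cdot \frac{1}{5} \left(-1 + 3 \cdot 32 \cdot 5\right) \left(-5\right) = - \frac{945}{4} + \frac{1}{8} \cdot \frac{1}{5} \left(-1 + 480\right) \left(-5\right) = - \frac{945}{4} + \frac{1}{8} \cdot \frac{1}{5} \cdot 479 \left(-5\right) = - \frac{945}{4} + \frac{479}{40} \left(-5\right) = - \frac{945}{4} - \frac{479}{8} = - \frac{2369}{8}$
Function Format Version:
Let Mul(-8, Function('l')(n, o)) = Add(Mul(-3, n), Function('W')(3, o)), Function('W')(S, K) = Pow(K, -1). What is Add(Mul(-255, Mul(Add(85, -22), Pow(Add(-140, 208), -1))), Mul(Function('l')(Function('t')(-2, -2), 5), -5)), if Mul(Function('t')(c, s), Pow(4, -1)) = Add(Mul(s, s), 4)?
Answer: Rational(-2369, 8) ≈ -296.13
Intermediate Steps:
Function('t')(c, s) = Add(16, Mul(4, Pow(s, 2))) (Function('t')(c, s) = Mul(4, Add(Mul(s, s), 4)) = Mul(4, Add(Pow(s, 2), 4)) = Mul(4, Add(4, Pow(s, 2))) = Add(16, Mul(4, Pow(s, 2))))
Function('l')(n, o) = Add(Mul(Rational(-1, 8), Pow(o, -1)), Mul(Rational(3, 8), n)) (Function('l')(n, o) = Mul(Rational(-1, 8), Add(Mul(-3, n), Pow(o, -1))) = Mul(Rational(-1, 8), Add(Pow(o, -1), Mul(-3, n))) = Add(Mul(Rational(-1, 8), Pow(o, -1)), Mul(Rational(3, 8), n)))
Add(Mul(-255, Mul(Add(85, -22), Pow(Add(-140, 208), -1))), Mul(Function('l')(Function('t')(-2, -2), 5), -5)) = Add(Mul(-255, Mul(Add(85, -22), Pow(Add(-140, 208), -1))), Mul(Mul(Rational(1, 8), Pow(5, -1), Add(-1, Mul(3, Add(16, Mul(4, Pow(-2, 2))), 5))), -5)) = Add(Mul(-255, Mul(63, Pow(68, -1))), Mul(Mul(Rational(1, 8), Rational(1, 5), Add(-1, Mul(3, Add(16, Mul(4, 4)), 5))), -5)) = Add(Mul(-255, Mul(63, Rational(1, 68))), Mul(Mul(Rational(1, 8), Rational(1, 5), Add(-1, Mul(3, Add(16, 16), 5))), -5)) = Add(Mul(-255, Rational(63, 68)), Mul(Mul(Rational(1, 8), Rational(1, 5), Add(-1, Mul(3, 32, 5))), -5)) = Add(Rational(-945, 4), Mul(Mul(Rational(1, 8), Rational(1, 5), Add(-1, 480)), -5)) = Add(Rational(-945, 4), Mul(Mul(Rational(1, 8), Rational(1, 5), 479), -5)) = Add(Rational(-945, 4), Mul(Rational(479, 40), -5)) = Add(Rational(-945, 4), Rational(-479, 8)) = Rational(-2369, 8)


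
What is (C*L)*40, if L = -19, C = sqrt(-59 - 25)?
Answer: -1520*I*sqrt(21) ≈ -6965.5*I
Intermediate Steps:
C = 2*I*sqrt(21) (C = sqrt(-84) = 2*I*sqrt(21) ≈ 9.1651*I)
(C*L)*40 = ((2*I*sqrt(21))*(-19))*40 = -38*I*sqrt(21)*40 = -1520*I*sqrt(21)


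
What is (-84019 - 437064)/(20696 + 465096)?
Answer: -521083/485792 ≈ -1.0726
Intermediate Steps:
(-84019 - 437064)/(20696 + 465096) = -521083/485792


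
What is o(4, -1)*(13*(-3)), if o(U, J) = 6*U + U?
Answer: -1092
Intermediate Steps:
o(U, J) = 7*U
o(4, -1)*(13*(-3)) = (7*4)*(13*(-3)) = 28*(-39) = -1092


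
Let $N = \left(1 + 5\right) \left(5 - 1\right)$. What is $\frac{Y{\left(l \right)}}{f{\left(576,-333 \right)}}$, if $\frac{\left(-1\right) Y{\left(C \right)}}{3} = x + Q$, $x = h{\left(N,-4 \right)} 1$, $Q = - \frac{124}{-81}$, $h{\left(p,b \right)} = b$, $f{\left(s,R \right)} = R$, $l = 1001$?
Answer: $- \frac{200}{8991} \approx -0.022244$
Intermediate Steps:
$N = 24$ ($N = 6 \cdot 4 = 24$)
$Q = \frac{124}{81}$ ($Q = \left(-124\right) \left(- \frac{1}{81}\right) = \frac{124}{81} \approx 1.5309$)
$x = -4$ ($x = \left(-4\right) 1 = -4$)
$Y{\left(C \right)} = \frac{200}{27}$ ($Y{\left(C \right)} = - 3 \left(-4 + \frac{124}{81}\right) = \left(-3\right) \left(- \frac{200}{81}\right) = \frac{200}{27}$)
$\frac{Y{\left(l \right)}}{f{\left(576,-333 \right)}} = \frac{200}{27 \left(-333\right)} = \frac{200}{27} \left(- \frac{1}{333}\right) = - \frac{200}{8991}$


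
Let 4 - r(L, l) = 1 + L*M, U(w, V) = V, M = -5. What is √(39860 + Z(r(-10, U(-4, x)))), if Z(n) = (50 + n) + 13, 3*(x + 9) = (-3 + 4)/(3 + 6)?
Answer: 2*√9969 ≈ 199.69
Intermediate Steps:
x = -242/27 (x = -9 + ((-3 + 4)/(3 + 6))/3 = -9 + (1/9)/3 = -9 + (1*(⅑))/3 = -9 + (⅓)*(⅑) = -9 + 1/27 = -242/27 ≈ -8.9630)
r(L, l) = 3 + 5*L (r(L, l) = 4 - (1 + L*(-5)) = 4 - (1 - 5*L) = 4 + (-1 + 5*L) = 3 + 5*L)
Z(n) = 63 + n
√(39860 + Z(r(-10, U(-4, x)))) = √(39860 + (63 + (3 + 5*(-10)))) = √(39860 + (63 + (3 - 50))) = √(39860 + (63 - 47)) = √(39860 + 16) = √39876 = 2*√9969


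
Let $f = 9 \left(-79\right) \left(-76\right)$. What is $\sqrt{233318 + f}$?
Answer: $\sqrt{287354} \approx 536.05$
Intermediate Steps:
$f = 54036$ ($f = \left(-711\right) \left(-76\right) = 54036$)
$\sqrt{233318 + f} = \sqrt{233318 + 54036} = \sqrt{287354}$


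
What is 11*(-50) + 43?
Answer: -507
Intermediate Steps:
11*(-50) + 43 = -550 + 43 = -507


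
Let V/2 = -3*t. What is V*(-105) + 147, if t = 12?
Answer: 7707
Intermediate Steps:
V = -72 (V = 2*(-3*12) = 2*(-36) = -72)
V*(-105) + 147 = -72*(-105) + 147 = 7560 + 147 = 7707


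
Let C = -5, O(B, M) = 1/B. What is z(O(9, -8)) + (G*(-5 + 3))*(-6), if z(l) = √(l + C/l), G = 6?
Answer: 72 + 2*I*√101/3 ≈ 72.0 + 6.6999*I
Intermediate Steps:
z(l) = √(l - 5/l)
z(O(9, -8)) + (G*(-5 + 3))*(-6) = √(1/9 - 5/(1/9)) + (6*(-5 + 3))*(-6) = √(⅑ - 5/⅑) + (6*(-2))*(-6) = √(⅑ - 5*9) - 12*(-6) = √(⅑ - 45) + 72 = √(-404/9) + 72 = 2*I*√101/3 + 72 = 72 + 2*I*√101/3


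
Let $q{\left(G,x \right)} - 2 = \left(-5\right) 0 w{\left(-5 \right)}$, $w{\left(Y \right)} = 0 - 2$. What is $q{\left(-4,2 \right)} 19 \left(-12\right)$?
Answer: $-456$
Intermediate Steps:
$w{\left(Y \right)} = -2$
$q{\left(G,x \right)} = 2$ ($q{\left(G,x \right)} = 2 + \left(-5\right) 0 \left(-2\right) = 2 + 0 \left(-2\right) = 2 + 0 = 2$)
$q{\left(-4,2 \right)} 19 \left(-12\right) = 2 \cdot 19 \left(-12\right) = 38 \left(-12\right) = -456$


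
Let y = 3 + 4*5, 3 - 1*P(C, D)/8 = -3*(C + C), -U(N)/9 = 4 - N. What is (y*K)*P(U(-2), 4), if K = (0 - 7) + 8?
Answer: -59064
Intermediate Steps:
U(N) = -36 + 9*N (U(N) = -9*(4 - N) = -36 + 9*N)
P(C, D) = 24 + 48*C (P(C, D) = 24 - (-24)*(C + C) = 24 - (-24)*2*C = 24 - (-48)*C = 24 + 48*C)
K = 1 (K = -7 + 8 = 1)
y = 23 (y = 3 + 20 = 23)
(y*K)*P(U(-2), 4) = (23*1)*(24 + 48*(-36 + 9*(-2))) = 23*(24 + 48*(-36 - 18)) = 23*(24 + 48*(-54)) = 23*(24 - 2592) = 23*(-2568) = -59064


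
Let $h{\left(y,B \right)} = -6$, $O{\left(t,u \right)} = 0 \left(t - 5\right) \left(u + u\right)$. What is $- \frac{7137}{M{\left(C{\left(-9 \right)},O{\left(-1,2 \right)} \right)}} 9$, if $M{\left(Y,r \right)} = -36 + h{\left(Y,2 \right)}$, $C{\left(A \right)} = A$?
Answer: $\frac{21411}{14} \approx 1529.4$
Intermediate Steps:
$O{\left(t,u \right)} = 0$ ($O{\left(t,u \right)} = 0 \left(-5 + t\right) 2 u = 0 \cdot 2 u \left(-5 + t\right) = 0$)
$M{\left(Y,r \right)} = -42$ ($M{\left(Y,r \right)} = -36 - 6 = -42$)
$- \frac{7137}{M{\left(C{\left(-9 \right)},O{\left(-1,2 \right)} \right)}} 9 = - \frac{7137}{-42} \cdot 9 = \left(-7137\right) \left(- \frac{1}{42}\right) 9 = \frac{2379}{14} \cdot 9 = \frac{21411}{14}$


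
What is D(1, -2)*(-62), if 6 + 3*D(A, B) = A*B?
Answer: 496/3 ≈ 165.33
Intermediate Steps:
D(A, B) = -2 + A*B/3 (D(A, B) = -2 + (A*B)/3 = -2 + A*B/3)
D(1, -2)*(-62) = (-2 + (⅓)*1*(-2))*(-62) = (-2 - ⅔)*(-62) = -8/3*(-62) = 496/3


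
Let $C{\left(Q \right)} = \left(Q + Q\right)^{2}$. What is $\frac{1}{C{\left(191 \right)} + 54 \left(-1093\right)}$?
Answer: $\frac{1}{86902} \approx 1.1507 \cdot 10^{-5}$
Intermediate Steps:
$C{\left(Q \right)} = 4 Q^{2}$ ($C{\left(Q \right)} = \left(2 Q\right)^{2} = 4 Q^{2}$)
$\frac{1}{C{\left(191 \right)} + 54 \left(-1093\right)} = \frac{1}{4 \cdot 191^{2} + 54 \left(-1093\right)} = \frac{1}{4 \cdot 36481 - 59022} = \frac{1}{145924 - 59022} = \frac{1}{86902}$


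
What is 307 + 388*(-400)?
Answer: -154893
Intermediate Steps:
307 + 388*(-400) = 307 - 155200 = -154893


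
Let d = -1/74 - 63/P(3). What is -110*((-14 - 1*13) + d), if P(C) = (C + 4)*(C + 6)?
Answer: 114015/37 ≈ 3081.5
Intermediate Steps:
P(C) = (4 + C)*(6 + C)
d = -75/74 (d = -1/74 - 63/(24 + 3**2 + 10*3) = -1*1/74 - 63/(24 + 9 + 30) = -1/74 - 63/63 = -1/74 - 63*1/63 = -1/74 - 1 = -75/74 ≈ -1.0135)
-110*((-14 - 1*13) + d) = -110*((-14 - 1*13) - 75/74) = -110*((-14 - 13) - 75/74) = -110*(-27 - 75/74) = -110*(-2073/74) = 114015/37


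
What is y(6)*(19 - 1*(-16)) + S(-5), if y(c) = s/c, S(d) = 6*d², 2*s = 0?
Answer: 150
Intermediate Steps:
s = 0 (s = (½)*0 = 0)
y(c) = 0 (y(c) = 0/c = 0)
y(6)*(19 - 1*(-16)) + S(-5) = 0*(19 - 1*(-16)) + 6*(-5)² = 0*(19 + 16) + 6*25 = 0*35 + 150 = 0 + 150 = 150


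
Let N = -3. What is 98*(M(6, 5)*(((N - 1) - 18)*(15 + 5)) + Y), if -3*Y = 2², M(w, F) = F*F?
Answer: -3234392/3 ≈ -1.0781e+6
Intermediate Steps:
M(w, F) = F²
Y = -4/3 (Y = -⅓*2² = -⅓*4 = -4/3 ≈ -1.3333)
98*(M(6, 5)*(((N - 1) - 18)*(15 + 5)) + Y) = 98*(5²*(((-3 - 1) - 18)*(15 + 5)) - 4/3) = 98*(25*((-4 - 18)*20) - 4/3) = 98*(25*(-22*20) - 4/3) = 98*(25*(-440) - 4/3) = 98*(-11000 - 4/3) = 98*(-33004/3) = -3234392/3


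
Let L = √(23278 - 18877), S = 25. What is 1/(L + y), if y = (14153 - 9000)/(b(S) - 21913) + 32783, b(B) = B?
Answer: 15705715817088/514874675649742657 - 1437253632*√489/514874675649742657 ≈ 3.0442e-5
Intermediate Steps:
L = 3*√489 (L = √4401 = 3*√489 ≈ 66.340)
y = 717549151/21888 (y = (14153 - 9000)/(25 - 21913) + 32783 = 5153/(-21888) + 32783 = 5153*(-1/21888) + 32783 = -5153/21888 + 32783 = 717549151/21888 ≈ 32783.)
1/(L + y) = 1/(3*√489 + 717549151/21888) = 1/(717549151/21888 + 3*√489)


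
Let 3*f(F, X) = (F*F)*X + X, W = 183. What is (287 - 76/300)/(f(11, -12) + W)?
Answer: -21506/22875 ≈ -0.94015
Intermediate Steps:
f(F, X) = X/3 + X*F²/3 (f(F, X) = ((F*F)*X + X)/3 = (F²*X + X)/3 = (X*F² + X)/3 = (X + X*F²)/3 = X/3 + X*F²/3)
(287 - 76/300)/(f(11, -12) + W) = (287 - 76/300)/((⅓)*(-12)*(1 + 11²) + 183) = (287 - 76*1/300)/((⅓)*(-12)*(1 + 121) + 183) = (287 - 19/75)/((⅓)*(-12)*122 + 183) = 21506/(75*(-488 + 183)) = (21506/75)/(-305) = (21506/75)*(-1/305) = -21506/22875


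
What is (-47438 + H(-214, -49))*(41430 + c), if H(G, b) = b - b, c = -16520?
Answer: -1181680580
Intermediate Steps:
H(G, b) = 0
(-47438 + H(-214, -49))*(41430 + c) = (-47438 + 0)*(41430 - 16520) = -47438*24910 = -1181680580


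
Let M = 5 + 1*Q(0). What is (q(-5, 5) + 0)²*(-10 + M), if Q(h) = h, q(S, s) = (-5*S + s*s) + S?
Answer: -10125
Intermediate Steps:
q(S, s) = s² - 4*S (q(S, s) = (-5*S + s²) + S = (s² - 5*S) + S = s² - 4*S)
M = 5 (M = 5 + 1*0 = 5 + 0 = 5)
(q(-5, 5) + 0)²*(-10 + M) = ((5² - 4*(-5)) + 0)²*(-10 + 5) = ((25 + 20) + 0)²*(-5) = (45 + 0)²*(-5) = 45²*(-5) = 2025*(-5) = -10125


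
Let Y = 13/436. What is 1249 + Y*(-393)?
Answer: 539455/436 ≈ 1237.3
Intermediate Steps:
Y = 13/436 (Y = 13*(1/436) = 13/436 ≈ 0.029817)
1249 + Y*(-393) = 1249 + (13/436)*(-393) = 1249 - 5109/436 = 539455/436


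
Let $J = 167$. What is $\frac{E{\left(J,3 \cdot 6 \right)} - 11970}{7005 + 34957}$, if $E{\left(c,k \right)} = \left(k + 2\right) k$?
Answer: $- \frac{5805}{20981} \approx -0.27668$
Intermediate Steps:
$E{\left(c,k \right)} = k \left(2 + k\right)$ ($E{\left(c,k \right)} = \left(2 + k\right) k = k \left(2 + k\right)$)
$\frac{E{\left(J,3 \cdot 6 \right)} - 11970}{7005 + 34957} = \frac{3 \cdot 6 \left(2 + 3 \cdot 6\right) - 11970}{7005 + 34957} = \frac{18 \left(2 + 18\right) - 11970}{41962} = \left(18 \cdot 20 - 11970\right) \frac{1}{41962} = \left(360 - 11970\right) \frac{1}{41962} = \left(-11610\right) \frac{1}{41962} = - \frac{5805}{20981}$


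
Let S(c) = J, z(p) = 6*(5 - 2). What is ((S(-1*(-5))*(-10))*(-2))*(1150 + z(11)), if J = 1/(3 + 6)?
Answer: 23360/9 ≈ 2595.6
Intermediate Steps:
z(p) = 18 (z(p) = 6*3 = 18)
J = ⅑ (J = 1/9 = ⅑ ≈ 0.11111)
S(c) = ⅑
((S(-1*(-5))*(-10))*(-2))*(1150 + z(11)) = (((⅑)*(-10))*(-2))*(1150 + 18) = -10/9*(-2)*1168 = (20/9)*1168 = 23360/9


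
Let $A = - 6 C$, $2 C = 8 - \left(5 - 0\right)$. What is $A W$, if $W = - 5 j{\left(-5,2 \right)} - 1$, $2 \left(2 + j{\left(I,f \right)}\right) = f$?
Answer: $-36$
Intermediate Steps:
$C = \frac{3}{2}$ ($C = \frac{8 - \left(5 - 0\right)}{2} = \frac{8 - \left(5 + 0\right)}{2} = \frac{8 - 5}{2} = \frac{1}{2} \cdot 3 = \frac{3}{2} \approx 1.5$)
$j{\left(I,f \right)} = -2 + \frac{f}{2}$
$W = 4$ ($W = - 5 \left(-2 + \frac{1}{2} \cdot 2\right) - 1 = - 5 \left(-2 + 1\right) - 1 = \left(-5\right) \left(-1\right) - 1 = 5 - 1 = 4$)
$A = -9$ ($A = \left(-6\right) \frac{3}{2} = -9$)
$A W = \left(-9\right) 4 = -36$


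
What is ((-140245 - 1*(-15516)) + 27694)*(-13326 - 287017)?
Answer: 29143783005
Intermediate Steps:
((-140245 - 1*(-15516)) + 27694)*(-13326 - 287017) = ((-140245 + 15516) + 27694)*(-300343) = (-124729 + 27694)*(-300343) = -97035*(-300343) = 29143783005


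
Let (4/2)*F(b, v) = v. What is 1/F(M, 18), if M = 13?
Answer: ⅑ ≈ 0.11111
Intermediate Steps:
F(b, v) = v/2
1/F(M, 18) = 1/((½)*18) = 1/9 = ⅑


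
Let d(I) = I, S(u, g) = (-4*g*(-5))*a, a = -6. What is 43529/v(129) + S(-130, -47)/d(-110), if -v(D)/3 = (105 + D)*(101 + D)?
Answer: -91542259/1776060 ≈ -51.542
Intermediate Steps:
S(u, g) = -120*g (S(u, g) = -4*g*(-5)*(-6) = -(-20)*g*(-6) = (20*g)*(-6) = -120*g)
v(D) = -3*(101 + D)*(105 + D) (v(D) = -3*(105 + D)*(101 + D) = -3*(101 + D)*(105 + D))
43529/v(129) + S(-130, -47)/d(-110) = 43529/(-31815 - 618*129 - 3*129**2) - 120*(-47)/(-110) = 43529/(-31815 - 79722 - 3*16641) + 5640*(-1/110) = 43529/(-31815 - 79722 - 49923) - 564/11 = 43529/(-161460) - 564/11 = 43529*(-1/161460) - 564/11 = -43529/161460 - 564/11 = -91542259/1776060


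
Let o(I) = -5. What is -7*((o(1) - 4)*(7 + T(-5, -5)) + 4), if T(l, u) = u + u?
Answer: -217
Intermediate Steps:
T(l, u) = 2*u
-7*((o(1) - 4)*(7 + T(-5, -5)) + 4) = -7*((-5 - 4)*(7 + 2*(-5)) + 4) = -7*(-9*(7 - 10) + 4) = -7*(-9*(-3) + 4) = -7*(27 + 4) = -7*31 = -217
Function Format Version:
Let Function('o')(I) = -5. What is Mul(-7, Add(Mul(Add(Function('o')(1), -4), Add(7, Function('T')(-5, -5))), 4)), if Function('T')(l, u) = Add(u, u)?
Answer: -217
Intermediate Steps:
Function('T')(l, u) = Mul(2, u)
Mul(-7, Add(Mul(Add(Function('o')(1), -4), Add(7, Function('T')(-5, -5))), 4)) = Mul(-7, Add(Mul(Add(-5, -4), Add(7, Mul(2, -5))), 4)) = Mul(-7, Add(Mul(-9, Add(7, -10)), 4)) = Mul(-7, Add(Mul(-9, -3), 4)) = Mul(-7, Add(27, 4)) = Mul(-7, 31) = -217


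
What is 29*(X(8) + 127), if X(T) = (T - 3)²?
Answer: 4408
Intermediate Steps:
X(T) = (-3 + T)²
29*(X(8) + 127) = 29*((-3 + 8)² + 127) = 29*(5² + 127) = 29*(25 + 127) = 29*152 = 4408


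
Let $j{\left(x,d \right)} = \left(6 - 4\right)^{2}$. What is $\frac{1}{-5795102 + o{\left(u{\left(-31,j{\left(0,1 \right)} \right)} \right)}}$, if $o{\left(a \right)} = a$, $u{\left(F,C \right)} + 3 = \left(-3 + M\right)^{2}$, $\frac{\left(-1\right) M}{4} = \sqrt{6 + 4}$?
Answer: $- \frac{724367}{4197660404792} - \frac{3 \sqrt{10}}{4197660404792} \approx -1.7257 \cdot 10^{-7}$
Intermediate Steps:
$M = - 4 \sqrt{10}$ ($M = - 4 \sqrt{6 + 4} = - 4 \sqrt{10} \approx -12.649$)
$j{\left(x,d \right)} = 4$ ($j{\left(x,d \right)} = 2^{2} = 4$)
$u{\left(F,C \right)} = -3 + \left(-3 - 4 \sqrt{10}\right)^{2}$
$\frac{1}{-5795102 + o{\left(u{\left(-31,j{\left(0,1 \right)} \right)} \right)}} = \frac{1}{-5795102 + \left(166 + 24 \sqrt{10}\right)} = \frac{1}{-5794936 + 24 \sqrt{10}}$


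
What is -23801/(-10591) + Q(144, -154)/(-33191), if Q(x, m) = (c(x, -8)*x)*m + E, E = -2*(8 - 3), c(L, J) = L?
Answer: 34610791205/351525881 ≈ 98.459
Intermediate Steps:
E = -10 (E = -2*5 = -10)
Q(x, m) = -10 + m*x**2 (Q(x, m) = (x*x)*m - 10 = x**2*m - 10 = m*x**2 - 10 = -10 + m*x**2)
-23801/(-10591) + Q(144, -154)/(-33191) = -23801/(-10591) + (-10 - 154*144**2)/(-33191) = -23801*(-1/10591) + (-10 - 154*20736)*(-1/33191) = 23801/10591 + (-10 - 3193344)*(-1/33191) = 23801/10591 - 3193354*(-1/33191) = 23801/10591 + 3193354/33191 = 34610791205/351525881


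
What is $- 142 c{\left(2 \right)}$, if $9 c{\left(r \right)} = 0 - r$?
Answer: $\frac{284}{9} \approx 31.556$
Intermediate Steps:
$c{\left(r \right)} = - \frac{r}{9}$ ($c{\left(r \right)} = \frac{0 - r}{9} = \frac{\left(-1\right) r}{9} = - \frac{r}{9}$)
$- 142 c{\left(2 \right)} = - 142 \left(\left(- \frac{1}{9}\right) 2\right) = \left(-142\right) \left(- \frac{2}{9}\right) = \frac{284}{9}$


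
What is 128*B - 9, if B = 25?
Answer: 3191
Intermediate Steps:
128*B - 9 = 128*25 - 9 = 3200 - 9 = 3191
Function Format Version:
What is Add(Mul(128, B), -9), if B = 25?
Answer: 3191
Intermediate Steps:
Add(Mul(128, B), -9) = Add(Mul(128, 25), -9) = Add(3200, -9) = 3191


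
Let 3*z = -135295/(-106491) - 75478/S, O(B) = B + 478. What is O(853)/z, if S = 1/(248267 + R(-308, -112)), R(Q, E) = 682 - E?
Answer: -425218563/2001884498056283 ≈ -2.1241e-7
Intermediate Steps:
O(B) = 478 + B
S = 1/249061 (S = 1/(248267 + (682 - 1*(-112))) = 1/(248267 + (682 + 112)) = 1/(248267 + 794) = 1/249061 ≈ 4.0151e-6)
z = -2001884498056283/319473 (z = (-135295/(-106491) - 75478/1/249061)/3 = (-135295*(-1/106491) - 75478*249061)/3 = (135295/106491 - 18798626158)/3 = (1/3)*(-2001884498056283/106491) = -2001884498056283/319473 ≈ -6.2662e+9)
O(853)/z = (478 + 853)/(-2001884498056283/319473) = 1331*(-319473/2001884498056283) = -425218563/2001884498056283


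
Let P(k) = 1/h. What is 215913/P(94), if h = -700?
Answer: -151139100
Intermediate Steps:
P(k) = -1/700 (P(k) = 1/(-700) = -1/700)
215913/P(94) = 215913/(-1/700) = 215913*(-700) = -151139100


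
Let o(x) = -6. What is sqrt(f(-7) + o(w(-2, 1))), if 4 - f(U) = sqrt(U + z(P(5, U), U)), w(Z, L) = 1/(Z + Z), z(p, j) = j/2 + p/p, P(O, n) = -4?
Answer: sqrt(-8 - 2*I*sqrt(38))/2 ≈ 0.91494 - 1.6844*I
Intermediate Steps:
z(p, j) = 1 + j/2 (z(p, j) = j*(1/2) + 1 = j/2 + 1 = 1 + j/2)
w(Z, L) = 1/(2*Z)
f(U) = 4 - sqrt(1 + 3*U/2) (f(U) = 4 - sqrt(U + (1 + U/2)) = 4 - sqrt(1 + 3*U/2))
sqrt(f(-7) + o(w(-2, 1))) = sqrt((4 - sqrt(4 + 6*(-7))/2) - 6) = sqrt((4 - sqrt(4 - 42)/2) - 6) = sqrt((4 - I*sqrt(38)/2) - 6) = sqrt(-2 - I*sqrt(38)/2)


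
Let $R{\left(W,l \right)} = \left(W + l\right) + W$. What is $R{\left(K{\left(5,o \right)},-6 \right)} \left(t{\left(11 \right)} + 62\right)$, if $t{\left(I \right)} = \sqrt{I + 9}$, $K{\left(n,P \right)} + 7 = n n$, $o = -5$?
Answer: $1860 + 60 \sqrt{5} \approx 1994.2$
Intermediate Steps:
$K{\left(n,P \right)} = -7 + n^{2}$ ($K{\left(n,P \right)} = -7 + n n = -7 + n^{2}$)
$R{\left(W,l \right)} = l + 2 W$
$t{\left(I \right)} = \sqrt{9 + I}$
$R{\left(K{\left(5,o \right)},-6 \right)} \left(t{\left(11 \right)} + 62\right) = \left(-6 + 2 \left(-7 + 5^{2}\right)\right) \left(\sqrt{9 + 11} + 62\right) = \left(-6 + 2 \left(-7 + 25\right)\right) \left(\sqrt{20} + 62\right) = \left(-6 + 2 \cdot 18\right) \left(2 \sqrt{5} + 62\right) = \left(-6 + 36\right) \left(62 + 2 \sqrt{5}\right) = 30 \left(62 + 2 \sqrt{5}\right) = 1860 + 60 \sqrt{5}$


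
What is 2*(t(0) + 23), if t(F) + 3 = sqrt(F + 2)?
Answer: 40 + 2*sqrt(2) ≈ 42.828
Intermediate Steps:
t(F) = -3 + sqrt(2 + F) (t(F) = -3 + sqrt(F + 2) = -3 + sqrt(2 + F))
2*(t(0) + 23) = 2*((-3 + sqrt(2 + 0)) + 23) = 2*((-3 + sqrt(2)) + 23) = 2*(20 + sqrt(2)) = 40 + 2*sqrt(2)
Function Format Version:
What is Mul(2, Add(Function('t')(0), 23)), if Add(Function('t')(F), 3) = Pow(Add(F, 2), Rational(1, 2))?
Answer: Add(40, Mul(2, Pow(2, Rational(1, 2)))) ≈ 42.828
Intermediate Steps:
Function('t')(F) = Add(-3, Pow(Add(2, F), Rational(1, 2))) (Function('t')(F) = Add(-3, Pow(Add(F, 2), Rational(1, 2))) = Add(-3, Pow(Add(2, F), Rational(1, 2))))
Mul(2, Add(Function('t')(0), 23)) = Mul(2, Add(Add(-3, Pow(Add(2, 0), Rational(1, 2))), 23)) = Mul(2, Add(Add(-3, Pow(2, Rational(1, 2))), 23)) = Mul(2, Add(20, Pow(2, Rational(1, 2)))) = Add(40, Mul(2, Pow(2, Rational(1, 2))))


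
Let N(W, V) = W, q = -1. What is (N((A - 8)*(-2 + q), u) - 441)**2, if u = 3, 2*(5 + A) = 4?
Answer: 166464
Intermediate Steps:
A = -3 (A = -5 + (1/2)*4 = -5 + 2 = -3)
(N((A - 8)*(-2 + q), u) - 441)**2 = ((-3 - 8)*(-2 - 1) - 441)**2 = (-11*(-3) - 441)**2 = (33 - 441)**2 = (-408)**2 = 166464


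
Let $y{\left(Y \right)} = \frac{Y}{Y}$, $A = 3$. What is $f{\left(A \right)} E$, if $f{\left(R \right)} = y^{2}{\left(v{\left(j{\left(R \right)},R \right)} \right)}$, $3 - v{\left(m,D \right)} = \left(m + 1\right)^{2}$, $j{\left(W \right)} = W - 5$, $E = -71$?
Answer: $-71$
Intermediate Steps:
$j{\left(W \right)} = -5 + W$
$v{\left(m,D \right)} = 3 - \left(1 + m\right)^{2}$ ($v{\left(m,D \right)} = 3 - \left(m + 1\right)^{2} = 3 - \left(1 + m\right)^{2}$)
$y{\left(Y \right)} = 1$
$f{\left(R \right)} = 1$ ($f{\left(R \right)} = 1^{2} = 1$)
$f{\left(A \right)} E = 1 \left(-71\right) = -71$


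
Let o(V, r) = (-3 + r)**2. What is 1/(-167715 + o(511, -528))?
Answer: 1/114246 ≈ 8.7530e-6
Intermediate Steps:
1/(-167715 + o(511, -528)) = 1/(-167715 + (-3 - 528)**2) = 1/(-167715 + (-531)**2) = 1/(-167715 + 281961) = 1/114246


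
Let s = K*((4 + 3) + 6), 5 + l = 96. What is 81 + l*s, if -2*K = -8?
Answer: 4813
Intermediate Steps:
K = 4 (K = -½*(-8) = 4)
l = 91 (l = -5 + 96 = 91)
s = 52 (s = 4*((4 + 3) + 6) = 4*(7 + 6) = 4*13 = 52)
81 + l*s = 81 + 91*52 = 81 + 4732 = 4813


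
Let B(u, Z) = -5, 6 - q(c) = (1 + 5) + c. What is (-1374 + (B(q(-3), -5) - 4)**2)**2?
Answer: 1671849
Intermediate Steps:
q(c) = -c (q(c) = 6 - ((1 + 5) + c) = 6 - (6 + c) = 6 + (-6 - c) = -c)
(-1374 + (B(q(-3), -5) - 4)**2)**2 = (-1374 + (-5 - 4)**2)**2 = (-1374 + (-9)**2)**2 = (-1374 + 81)**2 = (-1293)**2 = 1671849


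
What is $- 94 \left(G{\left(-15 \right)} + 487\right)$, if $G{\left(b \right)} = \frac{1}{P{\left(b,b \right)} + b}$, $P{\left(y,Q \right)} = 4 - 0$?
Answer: $- \frac{503464}{11} \approx -45769.0$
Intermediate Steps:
$P{\left(y,Q \right)} = 4$ ($P{\left(y,Q \right)} = 4 + 0 = 4$)
$G{\left(b \right)} = \frac{1}{4 + b}$
$- 94 \left(G{\left(-15 \right)} + 487\right) = - 94 \left(\frac{1}{4 - 15} + 487\right) = - 94 \left(\frac{1}{-11} + 487\right) = - 94 \left(- \frac{1}{11} + 487\right) = \left(-94\right) \frac{5356}{11} = - \frac{503464}{11}$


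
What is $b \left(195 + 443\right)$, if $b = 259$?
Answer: $165242$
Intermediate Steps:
$b \left(195 + 443\right) = 259 \left(195 + 443\right) = 259 \cdot 638 = 165242$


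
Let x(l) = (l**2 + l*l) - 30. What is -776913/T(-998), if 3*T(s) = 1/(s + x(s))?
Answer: -4640454734220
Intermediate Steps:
x(l) = -30 + 2*l**2 (x(l) = (l**2 + l**2) - 30 = 2*l**2 - 30 = -30 + 2*l**2)
T(s) = 1/(3*(-30 + s + 2*s**2)) (T(s) = 1/(3*(s + (-30 + 2*s**2))) = 1/(3*(-30 + s + 2*s**2)))
-776913/T(-998) = -776913/(1/(3*(-30 - 998 + 2*(-998)**2))) = -776913/(1/(3*(-30 - 998 + 2*996004))) = -776913/(1/(3*(-30 - 998 + 1992008))) = -776913/((1/3)/1990980) = -776913/((1/3)*(1/1990980)) = -776913/1/5972940 = -776913*5972940 = -4640454734220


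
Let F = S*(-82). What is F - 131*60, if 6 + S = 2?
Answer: -7532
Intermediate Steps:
S = -4 (S = -6 + 2 = -4)
F = 328 (F = -4*(-82) = 328)
F - 131*60 = 328 - 131*60 = 328 - 7860 = -7532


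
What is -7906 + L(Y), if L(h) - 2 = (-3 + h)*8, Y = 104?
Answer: -7096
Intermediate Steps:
L(h) = -22 + 8*h (L(h) = 2 + (-3 + h)*8 = 2 + (-24 + 8*h) = -22 + 8*h)
-7906 + L(Y) = -7906 + (-22 + 8*104) = -7906 + (-22 + 832) = -7906 + 810 = -7096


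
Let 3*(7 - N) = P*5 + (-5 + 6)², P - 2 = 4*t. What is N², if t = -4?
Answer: 900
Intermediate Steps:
P = -14 (P = 2 + 4*(-4) = 2 - 16 = -14)
N = 30 (N = 7 - (-14*5 + (-5 + 6)²)/3 = 7 - (-70 + 1²)/3 = 7 - (-70 + 1)/3 = 7 - ⅓*(-69) = 7 + 23 = 30)
N² = 30² = 900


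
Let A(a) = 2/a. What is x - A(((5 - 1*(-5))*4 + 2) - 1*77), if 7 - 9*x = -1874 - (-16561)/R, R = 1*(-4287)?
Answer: 282891446/1350405 ≈ 209.49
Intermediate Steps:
R = -4287
x = 8080408/38583 (x = 7/9 - (-1874 - (-16561)/(-4287))/9 = 7/9 - (-1874 - (-16561)*(-1)/4287)/9 = 7/9 - (-1874 - 1*16561/4287)/9 = 7/9 - (-1874 - 16561/4287)/9 = 7/9 - ⅑*(-8050399/4287) = 7/9 + 8050399/38583 = 8080408/38583 ≈ 209.43)
x - A(((5 - 1*(-5))*4 + 2) - 1*77) = 8080408/38583 - 2/(((5 - 1*(-5))*4 + 2) - 1*77) = 8080408/38583 - 2/(((5 + 5)*4 + 2) - 77) = 8080408/38583 - 2/((10*4 + 2) - 77) = 8080408/38583 - 2/((40 + 2) - 77) = 8080408/38583 - 2/(42 - 77) = 8080408/38583 - 2/(-35) = 8080408/38583 - 2*(-1)/35 = 8080408/38583 - 1*(-2/35) = 8080408/38583 + 2/35 = 282891446/1350405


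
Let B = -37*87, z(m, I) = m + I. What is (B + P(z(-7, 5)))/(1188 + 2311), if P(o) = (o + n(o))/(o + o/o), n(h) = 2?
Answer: -3219/3499 ≈ -0.91998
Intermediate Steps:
z(m, I) = I + m
B = -3219
P(o) = (2 + o)/(1 + o) (P(o) = (o + 2)/(o + o/o) = (2 + o)/(o + 1) = (2 + o)/(1 + o))
(B + P(z(-7, 5)))/(1188 + 2311) = (-3219 + (2 + (5 - 7))/(1 + (5 - 7)))/(1188 + 2311) = (-3219 + (2 - 2)/(1 - 2))/3499 = (-3219 + 0/(-1))*(1/3499) = (-3219 - 1*0)*(1/3499) = (-3219 + 0)*(1/3499) = -3219*1/3499 = -3219/3499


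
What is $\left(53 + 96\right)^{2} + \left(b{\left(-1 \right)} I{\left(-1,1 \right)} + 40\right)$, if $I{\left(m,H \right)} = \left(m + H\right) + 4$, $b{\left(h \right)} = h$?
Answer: $22237$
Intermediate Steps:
$I{\left(m,H \right)} = 4 + H + m$ ($I{\left(m,H \right)} = \left(H + m\right) + 4 = 4 + H + m$)
$\left(53 + 96\right)^{2} + \left(b{\left(-1 \right)} I{\left(-1,1 \right)} + 40\right) = \left(53 + 96\right)^{2} + \left(- (4 + 1 - 1) + 40\right) = 149^{2} + \left(\left(-1\right) 4 + 40\right) = 22201 + \left(-4 + 40\right) = 22201 + 36 = 22237$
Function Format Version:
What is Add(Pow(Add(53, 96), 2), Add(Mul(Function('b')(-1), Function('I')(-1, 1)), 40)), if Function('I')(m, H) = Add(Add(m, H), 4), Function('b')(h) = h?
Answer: 22237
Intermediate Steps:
Function('I')(m, H) = Add(4, H, m) (Function('I')(m, H) = Add(Add(H, m), 4) = Add(4, H, m))
Add(Pow(Add(53, 96), 2), Add(Mul(Function('b')(-1), Function('I')(-1, 1)), 40)) = Add(Pow(Add(53, 96), 2), Add(Mul(-1, Add(4, 1, -1)), 40)) = Add(Pow(149, 2), Add(Mul(-1, 4), 40)) = Add(22201, Add(-4, 40)) = Add(22201, 36) = 22237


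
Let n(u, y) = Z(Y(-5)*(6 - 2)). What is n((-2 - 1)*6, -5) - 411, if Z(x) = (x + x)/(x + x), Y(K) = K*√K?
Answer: -410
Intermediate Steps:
Y(K) = K^(3/2)
Z(x) = 1 (Z(x) = (2*x)/((2*x)) = (2*x)*(1/(2*x)) = 1)
n(u, y) = 1
n((-2 - 1)*6, -5) - 411 = 1 - 411 = -410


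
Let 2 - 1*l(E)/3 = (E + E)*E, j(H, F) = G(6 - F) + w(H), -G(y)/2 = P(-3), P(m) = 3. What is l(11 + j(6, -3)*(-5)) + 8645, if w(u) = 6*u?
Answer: -107275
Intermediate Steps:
G(y) = -6 (G(y) = -2*3 = -6)
j(H, F) = -6 + 6*H
l(E) = 6 - 6*E² (l(E) = 6 - 3*(E + E)*E = 6 - 3*2*E*E = 6 - 6*E²)
l(11 + j(6, -3)*(-5)) + 8645 = (6 - 6*(11 + (-6 + 6*6)*(-5))²) + 8645 = (6 - 6*(11 + (-6 + 36)*(-5))²) + 8645 = (6 - 6*(11 + 30*(-5))²) + 8645 = (6 - 6*(11 - 150)²) + 8645 = (6 - 6*(-139)²) + 8645 = (6 - 6*19321) + 8645 = (6 - 115926) + 8645 = -115920 + 8645 = -107275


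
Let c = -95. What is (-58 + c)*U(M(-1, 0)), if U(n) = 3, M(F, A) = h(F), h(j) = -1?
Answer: -459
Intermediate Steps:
M(F, A) = -1
(-58 + c)*U(M(-1, 0)) = (-58 - 95)*3 = -153*3 = -459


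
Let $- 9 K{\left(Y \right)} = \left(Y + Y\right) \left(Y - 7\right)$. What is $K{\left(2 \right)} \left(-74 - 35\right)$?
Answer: $- \frac{2180}{9} \approx -242.22$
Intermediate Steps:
$K{\left(Y \right)} = - \frac{2 Y \left(-7 + Y\right)}{9}$ ($K{\left(Y \right)} = - \frac{\left(Y + Y\right) \left(Y - 7\right)}{9} = - \frac{2 Y \left(-7 + Y\right)}{9}$)
$K{\left(2 \right)} \left(-74 - 35\right) = \frac{2}{9} \cdot 2 \left(7 - 2\right) \left(-74 - 35\right) = \frac{2}{9} \cdot 2 \cdot 5 \left(-109\right) = \frac{20}{9} \left(-109\right) = - \frac{2180}{9}$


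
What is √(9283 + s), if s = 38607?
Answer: √47890 ≈ 218.84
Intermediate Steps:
√(9283 + s) = √(9283 + 38607) = √47890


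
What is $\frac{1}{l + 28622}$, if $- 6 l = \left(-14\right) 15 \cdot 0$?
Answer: $\frac{1}{28622} \approx 3.4938 \cdot 10^{-5}$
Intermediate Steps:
$l = 0$ ($l = - \frac{\left(-14\right) 15 \cdot 0}{6} = - \frac{\left(-210\right) 0}{6} = \left(- \frac{1}{6}\right) 0 = 0$)
$\frac{1}{l + 28622} = \frac{1}{0 + 28622} = \frac{1}{28622}$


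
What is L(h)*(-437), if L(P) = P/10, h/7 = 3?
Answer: -9177/10 ≈ -917.70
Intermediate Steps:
h = 21 (h = 7*3 = 21)
L(P) = P/10 (L(P) = P*(⅒) = P/10)
L(h)*(-437) = ((⅒)*21)*(-437) = (21/10)*(-437) = -9177/10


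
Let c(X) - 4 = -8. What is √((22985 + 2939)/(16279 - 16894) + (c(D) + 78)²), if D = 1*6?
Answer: 2*√513804210/615 ≈ 73.715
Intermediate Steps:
D = 6
c(X) = -4 (c(X) = 4 - 8 = -4)
√((22985 + 2939)/(16279 - 16894) + (c(D) + 78)²) = √((22985 + 2939)/(16279 - 16894) + (-4 + 78)²) = √(25924/(-615) + 74²) = √(25924*(-1/615) + 5476) = √(-25924/615 + 5476) = √(3341816/615) = 2*√513804210/615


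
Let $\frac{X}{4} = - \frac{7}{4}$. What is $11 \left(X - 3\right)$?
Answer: $-110$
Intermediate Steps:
$X = -7$ ($X = 4 \left(- \frac{7}{4}\right) = -7$)
$11 \left(X - 3\right) = 11 \left(-7 - 3\right) = 11 \left(-10\right) = -110$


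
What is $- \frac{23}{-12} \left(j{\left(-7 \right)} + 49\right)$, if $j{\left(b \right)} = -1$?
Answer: $92$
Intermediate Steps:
$- \frac{23}{-12} \left(j{\left(-7 \right)} + 49\right) = - \frac{23}{-12} \left(-1 + 49\right) = \left(-23\right) \left(- \frac{1}{12}\right) 48 = \frac{23}{12} \cdot 48 = 92$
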